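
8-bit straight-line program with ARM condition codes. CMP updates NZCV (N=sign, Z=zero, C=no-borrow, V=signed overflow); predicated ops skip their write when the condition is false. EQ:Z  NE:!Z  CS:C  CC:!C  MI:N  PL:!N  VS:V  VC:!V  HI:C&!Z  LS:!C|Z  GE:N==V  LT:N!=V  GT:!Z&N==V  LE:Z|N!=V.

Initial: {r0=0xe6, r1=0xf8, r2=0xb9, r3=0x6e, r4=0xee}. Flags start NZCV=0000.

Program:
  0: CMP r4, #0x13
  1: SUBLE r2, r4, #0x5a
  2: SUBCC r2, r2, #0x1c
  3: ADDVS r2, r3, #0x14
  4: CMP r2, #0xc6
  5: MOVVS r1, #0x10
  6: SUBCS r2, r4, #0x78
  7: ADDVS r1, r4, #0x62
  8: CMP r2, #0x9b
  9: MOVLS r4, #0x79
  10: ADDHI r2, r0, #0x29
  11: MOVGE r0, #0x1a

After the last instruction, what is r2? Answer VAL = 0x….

VAL = 0x94

0: ✓ CMP  NZCV=1010
1: ✓ SUBLE  r2←0x94
2: · SUBCC
3: · ADDVS
4: ✓ CMP  NZCV=1000
5: · MOVVS
6: · SUBCS
7: · ADDVS
8: ✓ CMP  NZCV=1000
9: ✓ MOVLS  r4←0x79
10: · ADDHI
11: · MOVGE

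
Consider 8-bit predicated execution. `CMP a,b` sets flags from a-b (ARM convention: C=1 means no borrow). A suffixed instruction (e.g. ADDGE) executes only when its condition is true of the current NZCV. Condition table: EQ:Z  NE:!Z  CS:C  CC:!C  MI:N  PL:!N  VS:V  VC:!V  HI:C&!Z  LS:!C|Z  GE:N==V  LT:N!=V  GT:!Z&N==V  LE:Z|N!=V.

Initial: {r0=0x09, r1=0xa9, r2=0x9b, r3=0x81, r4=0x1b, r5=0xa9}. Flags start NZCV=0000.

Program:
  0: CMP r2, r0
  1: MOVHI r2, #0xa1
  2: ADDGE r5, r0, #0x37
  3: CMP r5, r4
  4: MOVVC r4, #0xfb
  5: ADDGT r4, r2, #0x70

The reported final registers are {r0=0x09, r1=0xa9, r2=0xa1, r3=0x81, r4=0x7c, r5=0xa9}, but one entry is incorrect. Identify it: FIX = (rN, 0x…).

FIX = (r4, 0xfb)

[0] flags=1010 → (cmp)
[1] flags=1010 HI?T → r2=0xa1
[2] flags=1010 GE?F → skip
[3] flags=1010 → (cmp)
[4] flags=1010 VC?T → r4=0xfb
[5] flags=1010 GT?F → skip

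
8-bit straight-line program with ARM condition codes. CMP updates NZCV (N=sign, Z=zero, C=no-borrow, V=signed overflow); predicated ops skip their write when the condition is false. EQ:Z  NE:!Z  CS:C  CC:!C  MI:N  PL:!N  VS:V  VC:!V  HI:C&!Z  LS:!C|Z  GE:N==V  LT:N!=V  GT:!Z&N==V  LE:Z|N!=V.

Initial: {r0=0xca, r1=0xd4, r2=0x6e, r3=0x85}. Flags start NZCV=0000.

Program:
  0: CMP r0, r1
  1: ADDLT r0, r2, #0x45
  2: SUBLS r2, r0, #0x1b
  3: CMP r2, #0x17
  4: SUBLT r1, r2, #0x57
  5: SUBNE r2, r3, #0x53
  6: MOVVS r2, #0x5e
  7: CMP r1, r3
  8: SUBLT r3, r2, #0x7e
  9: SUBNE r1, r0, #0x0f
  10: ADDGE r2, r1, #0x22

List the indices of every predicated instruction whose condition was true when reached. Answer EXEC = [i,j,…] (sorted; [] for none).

EXEC = [1,2,4,5,9,10]

0: ✓ CMP  NZCV=1000
1: ✓ ADDLT  r0←0xb3
2: ✓ SUBLS  r2←0x98
3: ✓ CMP  NZCV=1010
4: ✓ SUBLT  r1←0x41
5: ✓ SUBNE  r2←0x32
6: · MOVVS
7: ✓ CMP  NZCV=1001
8: · SUBLT
9: ✓ SUBNE  r1←0xa4
10: ✓ ADDGE  r2←0xc6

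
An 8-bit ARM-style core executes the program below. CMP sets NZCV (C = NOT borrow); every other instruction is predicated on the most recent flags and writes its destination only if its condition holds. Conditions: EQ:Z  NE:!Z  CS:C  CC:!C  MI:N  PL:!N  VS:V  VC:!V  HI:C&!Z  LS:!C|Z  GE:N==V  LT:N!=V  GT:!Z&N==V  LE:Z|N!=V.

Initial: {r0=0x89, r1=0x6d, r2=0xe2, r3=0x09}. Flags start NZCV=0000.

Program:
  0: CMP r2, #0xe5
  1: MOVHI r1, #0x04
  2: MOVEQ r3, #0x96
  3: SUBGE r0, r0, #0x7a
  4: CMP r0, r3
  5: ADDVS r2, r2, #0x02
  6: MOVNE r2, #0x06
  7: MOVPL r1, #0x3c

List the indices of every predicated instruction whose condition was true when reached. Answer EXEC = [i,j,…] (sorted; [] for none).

EXEC = [6]

[0] flags=1000 → (cmp)
[1] flags=1000 HI?F → skip
[2] flags=1000 EQ?F → skip
[3] flags=1000 GE?F → skip
[4] flags=1010 → (cmp)
[5] flags=1010 VS?F → skip
[6] flags=1010 NE?T → r2=0x06
[7] flags=1010 PL?F → skip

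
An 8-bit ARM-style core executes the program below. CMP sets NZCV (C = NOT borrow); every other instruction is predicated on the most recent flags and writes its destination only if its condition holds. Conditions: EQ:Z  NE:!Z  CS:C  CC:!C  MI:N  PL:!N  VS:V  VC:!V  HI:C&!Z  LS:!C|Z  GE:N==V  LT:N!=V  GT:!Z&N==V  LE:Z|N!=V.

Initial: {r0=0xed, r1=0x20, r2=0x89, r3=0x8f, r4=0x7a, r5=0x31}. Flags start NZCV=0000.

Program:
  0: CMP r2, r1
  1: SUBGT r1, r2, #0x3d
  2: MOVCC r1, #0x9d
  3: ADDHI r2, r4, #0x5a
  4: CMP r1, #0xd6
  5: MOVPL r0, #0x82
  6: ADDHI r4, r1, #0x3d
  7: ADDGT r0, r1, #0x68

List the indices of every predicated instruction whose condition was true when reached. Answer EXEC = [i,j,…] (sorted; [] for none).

0: ✓ CMP  NZCV=0011
1: · SUBGT
2: · MOVCC
3: ✓ ADDHI  r2←0xd4
4: ✓ CMP  NZCV=0000
5: ✓ MOVPL  r0←0x82
6: · ADDHI
7: ✓ ADDGT  r0←0x88

EXEC = [3,5,7]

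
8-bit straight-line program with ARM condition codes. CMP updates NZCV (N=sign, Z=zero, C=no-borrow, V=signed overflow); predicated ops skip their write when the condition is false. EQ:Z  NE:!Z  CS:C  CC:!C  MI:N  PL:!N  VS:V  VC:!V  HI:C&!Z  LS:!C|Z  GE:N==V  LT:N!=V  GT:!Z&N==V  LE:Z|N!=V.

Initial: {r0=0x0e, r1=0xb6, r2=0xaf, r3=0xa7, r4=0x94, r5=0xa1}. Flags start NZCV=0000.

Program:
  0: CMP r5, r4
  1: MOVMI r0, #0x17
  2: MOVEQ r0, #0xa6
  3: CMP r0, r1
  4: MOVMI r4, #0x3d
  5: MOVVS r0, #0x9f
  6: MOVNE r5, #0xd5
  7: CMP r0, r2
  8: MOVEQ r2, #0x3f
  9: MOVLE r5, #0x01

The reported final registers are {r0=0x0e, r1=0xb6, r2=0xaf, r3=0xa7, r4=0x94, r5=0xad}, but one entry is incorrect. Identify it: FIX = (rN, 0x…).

[0] flags=0010 → (cmp)
[1] flags=0010 MI?F → skip
[2] flags=0010 EQ?F → skip
[3] flags=0000 → (cmp)
[4] flags=0000 MI?F → skip
[5] flags=0000 VS?F → skip
[6] flags=0000 NE?T → r5=0xd5
[7] flags=0000 → (cmp)
[8] flags=0000 EQ?F → skip
[9] flags=0000 LE?F → skip

FIX = (r5, 0xd5)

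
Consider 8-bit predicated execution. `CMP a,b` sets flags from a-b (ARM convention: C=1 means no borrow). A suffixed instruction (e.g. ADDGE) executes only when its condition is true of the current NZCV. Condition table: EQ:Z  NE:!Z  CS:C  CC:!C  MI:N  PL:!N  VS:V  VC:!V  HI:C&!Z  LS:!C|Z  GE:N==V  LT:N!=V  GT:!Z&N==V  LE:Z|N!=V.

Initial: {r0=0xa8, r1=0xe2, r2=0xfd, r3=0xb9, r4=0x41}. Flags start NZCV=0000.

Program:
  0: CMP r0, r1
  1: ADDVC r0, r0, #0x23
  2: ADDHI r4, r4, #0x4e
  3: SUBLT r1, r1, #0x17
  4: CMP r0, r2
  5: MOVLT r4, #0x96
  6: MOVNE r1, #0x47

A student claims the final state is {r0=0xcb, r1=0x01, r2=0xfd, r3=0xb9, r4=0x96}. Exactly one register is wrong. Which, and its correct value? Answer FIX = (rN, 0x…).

0: ✓ CMP  NZCV=1000
1: ✓ ADDVC  r0←0xcb
2: · ADDHI
3: ✓ SUBLT  r1←0xcb
4: ✓ CMP  NZCV=1000
5: ✓ MOVLT  r4←0x96
6: ✓ MOVNE  r1←0x47

FIX = (r1, 0x47)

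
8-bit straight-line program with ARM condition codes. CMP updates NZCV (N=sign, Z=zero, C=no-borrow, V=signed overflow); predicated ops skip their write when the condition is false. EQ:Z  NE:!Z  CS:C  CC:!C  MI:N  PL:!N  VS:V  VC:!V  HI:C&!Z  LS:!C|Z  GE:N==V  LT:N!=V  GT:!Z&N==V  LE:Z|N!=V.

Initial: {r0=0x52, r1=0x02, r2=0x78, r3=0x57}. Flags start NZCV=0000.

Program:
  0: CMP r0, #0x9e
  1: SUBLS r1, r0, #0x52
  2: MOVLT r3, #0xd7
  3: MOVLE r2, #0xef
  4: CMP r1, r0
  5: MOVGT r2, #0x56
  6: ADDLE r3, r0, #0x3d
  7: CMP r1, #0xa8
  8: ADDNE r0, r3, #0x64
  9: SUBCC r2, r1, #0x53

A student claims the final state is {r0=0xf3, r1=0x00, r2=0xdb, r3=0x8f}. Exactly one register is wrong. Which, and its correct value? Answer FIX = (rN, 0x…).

FIX = (r2, 0xad)

[0] flags=1001 → (cmp)
[1] flags=1001 LS?T → r1=0x00
[2] flags=1001 LT?F → skip
[3] flags=1001 LE?F → skip
[4] flags=1000 → (cmp)
[5] flags=1000 GT?F → skip
[6] flags=1000 LE?T → r3=0x8f
[7] flags=0000 → (cmp)
[8] flags=0000 NE?T → r0=0xf3
[9] flags=0000 CC?T → r2=0xad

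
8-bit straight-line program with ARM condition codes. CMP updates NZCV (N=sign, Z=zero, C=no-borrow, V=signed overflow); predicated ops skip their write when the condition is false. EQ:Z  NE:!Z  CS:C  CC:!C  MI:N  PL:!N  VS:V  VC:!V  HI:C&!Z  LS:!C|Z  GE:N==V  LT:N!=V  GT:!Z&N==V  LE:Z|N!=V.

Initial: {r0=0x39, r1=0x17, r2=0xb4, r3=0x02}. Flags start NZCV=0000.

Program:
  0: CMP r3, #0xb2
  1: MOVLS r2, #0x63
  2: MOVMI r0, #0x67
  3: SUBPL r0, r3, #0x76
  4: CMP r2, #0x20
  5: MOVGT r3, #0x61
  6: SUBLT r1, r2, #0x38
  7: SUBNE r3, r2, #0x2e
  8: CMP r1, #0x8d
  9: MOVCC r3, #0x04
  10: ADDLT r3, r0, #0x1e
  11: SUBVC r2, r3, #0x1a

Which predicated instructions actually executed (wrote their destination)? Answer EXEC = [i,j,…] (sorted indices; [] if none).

0: ✓ CMP  NZCV=0000
1: ✓ MOVLS  r2←0x63
2: · MOVMI
3: ✓ SUBPL  r0←0x8c
4: ✓ CMP  NZCV=0010
5: ✓ MOVGT  r3←0x61
6: · SUBLT
7: ✓ SUBNE  r3←0x35
8: ✓ CMP  NZCV=1001
9: ✓ MOVCC  r3←0x04
10: · ADDLT
11: · SUBVC

EXEC = [1,3,5,7,9]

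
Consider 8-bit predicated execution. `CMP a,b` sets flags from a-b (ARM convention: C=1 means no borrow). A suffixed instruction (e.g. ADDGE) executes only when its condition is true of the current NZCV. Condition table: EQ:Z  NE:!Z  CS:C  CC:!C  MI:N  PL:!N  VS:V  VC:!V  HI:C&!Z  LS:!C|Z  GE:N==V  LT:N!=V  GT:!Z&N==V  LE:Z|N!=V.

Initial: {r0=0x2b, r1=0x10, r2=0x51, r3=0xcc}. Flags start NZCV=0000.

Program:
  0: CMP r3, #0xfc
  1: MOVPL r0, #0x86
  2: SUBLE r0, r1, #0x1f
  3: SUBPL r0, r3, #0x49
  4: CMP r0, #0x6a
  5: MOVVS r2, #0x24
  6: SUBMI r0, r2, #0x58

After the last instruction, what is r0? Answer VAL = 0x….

VAL = 0xf9

0: ✓ CMP  NZCV=1000
1: · MOVPL
2: ✓ SUBLE  r0←0xf1
3: · SUBPL
4: ✓ CMP  NZCV=1010
5: · MOVVS
6: ✓ SUBMI  r0←0xf9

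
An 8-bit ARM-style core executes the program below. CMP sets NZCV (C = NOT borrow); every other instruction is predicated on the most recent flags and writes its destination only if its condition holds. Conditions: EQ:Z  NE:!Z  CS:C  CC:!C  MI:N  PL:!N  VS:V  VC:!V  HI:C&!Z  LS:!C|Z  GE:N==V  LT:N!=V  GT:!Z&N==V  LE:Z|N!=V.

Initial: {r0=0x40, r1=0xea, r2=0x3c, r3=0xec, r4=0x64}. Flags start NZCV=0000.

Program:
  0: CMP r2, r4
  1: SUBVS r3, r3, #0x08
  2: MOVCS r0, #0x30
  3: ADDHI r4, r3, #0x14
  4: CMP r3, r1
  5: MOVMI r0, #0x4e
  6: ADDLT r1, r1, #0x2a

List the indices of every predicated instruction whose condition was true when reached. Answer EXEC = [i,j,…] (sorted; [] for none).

0: ✓ CMP  NZCV=1000
1: · SUBVS
2: · MOVCS
3: · ADDHI
4: ✓ CMP  NZCV=0010
5: · MOVMI
6: · ADDLT

EXEC = []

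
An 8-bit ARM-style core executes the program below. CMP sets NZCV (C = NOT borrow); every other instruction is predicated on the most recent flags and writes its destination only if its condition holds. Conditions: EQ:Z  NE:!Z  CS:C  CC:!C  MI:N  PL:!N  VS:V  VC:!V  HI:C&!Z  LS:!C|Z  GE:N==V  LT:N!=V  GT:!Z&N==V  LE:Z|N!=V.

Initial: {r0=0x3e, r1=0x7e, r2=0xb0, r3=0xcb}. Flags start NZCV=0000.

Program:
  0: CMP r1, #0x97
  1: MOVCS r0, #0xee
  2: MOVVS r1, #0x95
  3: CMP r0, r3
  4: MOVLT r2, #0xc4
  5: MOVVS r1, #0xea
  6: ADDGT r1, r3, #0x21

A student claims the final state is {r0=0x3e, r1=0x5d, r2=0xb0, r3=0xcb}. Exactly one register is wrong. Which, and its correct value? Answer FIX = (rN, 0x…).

FIX = (r1, 0xec)

0: ✓ CMP  NZCV=1001
1: · MOVCS
2: ✓ MOVVS  r1←0x95
3: ✓ CMP  NZCV=0000
4: · MOVLT
5: · MOVVS
6: ✓ ADDGT  r1←0xec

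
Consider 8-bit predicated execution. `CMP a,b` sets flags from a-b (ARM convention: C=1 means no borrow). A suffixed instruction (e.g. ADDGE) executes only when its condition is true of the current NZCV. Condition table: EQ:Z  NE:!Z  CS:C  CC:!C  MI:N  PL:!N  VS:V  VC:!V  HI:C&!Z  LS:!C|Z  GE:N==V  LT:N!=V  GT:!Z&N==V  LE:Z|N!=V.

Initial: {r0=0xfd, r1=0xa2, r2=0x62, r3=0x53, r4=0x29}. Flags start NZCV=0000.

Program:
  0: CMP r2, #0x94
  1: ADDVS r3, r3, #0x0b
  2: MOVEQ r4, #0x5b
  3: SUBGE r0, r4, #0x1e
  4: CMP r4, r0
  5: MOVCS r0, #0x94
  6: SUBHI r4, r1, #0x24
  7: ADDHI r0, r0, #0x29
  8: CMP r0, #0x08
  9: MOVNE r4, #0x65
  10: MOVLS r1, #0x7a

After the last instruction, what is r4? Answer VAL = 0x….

VAL = 0x65

0: ✓ CMP  NZCV=1001
1: ✓ ADDVS  r3←0x5e
2: · MOVEQ
3: ✓ SUBGE  r0←0x0b
4: ✓ CMP  NZCV=0010
5: ✓ MOVCS  r0←0x94
6: ✓ SUBHI  r4←0x7e
7: ✓ ADDHI  r0←0xbd
8: ✓ CMP  NZCV=1010
9: ✓ MOVNE  r4←0x65
10: · MOVLS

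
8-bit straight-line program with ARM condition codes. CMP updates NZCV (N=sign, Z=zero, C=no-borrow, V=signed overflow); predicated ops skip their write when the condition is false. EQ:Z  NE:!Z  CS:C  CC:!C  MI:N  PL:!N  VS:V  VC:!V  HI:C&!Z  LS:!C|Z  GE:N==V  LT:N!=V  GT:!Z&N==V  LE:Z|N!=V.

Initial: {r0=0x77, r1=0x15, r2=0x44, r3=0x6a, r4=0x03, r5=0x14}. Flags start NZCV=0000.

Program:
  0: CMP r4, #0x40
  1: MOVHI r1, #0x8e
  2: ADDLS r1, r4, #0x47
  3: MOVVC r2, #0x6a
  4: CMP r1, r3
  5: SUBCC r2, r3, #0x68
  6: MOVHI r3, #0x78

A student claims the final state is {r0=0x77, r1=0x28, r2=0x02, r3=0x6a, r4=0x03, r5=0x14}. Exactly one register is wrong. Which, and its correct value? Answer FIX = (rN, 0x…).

FIX = (r1, 0x4a)

0: ✓ CMP  NZCV=1000
1: · MOVHI
2: ✓ ADDLS  r1←0x4a
3: ✓ MOVVC  r2←0x6a
4: ✓ CMP  NZCV=1000
5: ✓ SUBCC  r2←0x02
6: · MOVHI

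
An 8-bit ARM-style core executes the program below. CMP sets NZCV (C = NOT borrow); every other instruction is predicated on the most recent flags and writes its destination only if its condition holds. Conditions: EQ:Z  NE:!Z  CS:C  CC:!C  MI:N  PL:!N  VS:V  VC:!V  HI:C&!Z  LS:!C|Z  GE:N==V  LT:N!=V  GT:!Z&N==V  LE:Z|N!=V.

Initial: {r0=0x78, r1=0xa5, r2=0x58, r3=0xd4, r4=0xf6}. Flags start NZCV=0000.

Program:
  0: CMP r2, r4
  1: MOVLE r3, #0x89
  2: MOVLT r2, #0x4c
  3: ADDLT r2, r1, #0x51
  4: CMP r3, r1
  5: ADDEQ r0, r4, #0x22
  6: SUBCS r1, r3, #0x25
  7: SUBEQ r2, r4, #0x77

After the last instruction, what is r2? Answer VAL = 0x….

[0] flags=0000 → (cmp)
[1] flags=0000 LE?F → skip
[2] flags=0000 LT?F → skip
[3] flags=0000 LT?F → skip
[4] flags=0010 → (cmp)
[5] flags=0010 EQ?F → skip
[6] flags=0010 CS?T → r1=0xaf
[7] flags=0010 EQ?F → skip

VAL = 0x58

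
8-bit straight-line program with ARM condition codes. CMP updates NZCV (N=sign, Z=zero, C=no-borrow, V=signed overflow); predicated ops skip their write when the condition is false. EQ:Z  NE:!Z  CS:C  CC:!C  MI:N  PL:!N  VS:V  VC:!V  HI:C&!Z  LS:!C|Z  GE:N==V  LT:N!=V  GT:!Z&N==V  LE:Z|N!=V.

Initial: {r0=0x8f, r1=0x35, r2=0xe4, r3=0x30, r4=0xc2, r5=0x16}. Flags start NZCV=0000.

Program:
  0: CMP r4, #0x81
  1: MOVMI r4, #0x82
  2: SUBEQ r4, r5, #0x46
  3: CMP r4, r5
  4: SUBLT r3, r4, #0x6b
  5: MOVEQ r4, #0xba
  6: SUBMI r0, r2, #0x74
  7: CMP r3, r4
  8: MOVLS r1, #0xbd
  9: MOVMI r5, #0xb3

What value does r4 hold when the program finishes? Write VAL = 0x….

[0] flags=0010 → (cmp)
[1] flags=0010 MI?F → skip
[2] flags=0010 EQ?F → skip
[3] flags=1010 → (cmp)
[4] flags=1010 LT?T → r3=0x57
[5] flags=1010 EQ?F → skip
[6] flags=1010 MI?T → r0=0x70
[7] flags=1001 → (cmp)
[8] flags=1001 LS?T → r1=0xbd
[9] flags=1001 MI?T → r5=0xb3

VAL = 0xc2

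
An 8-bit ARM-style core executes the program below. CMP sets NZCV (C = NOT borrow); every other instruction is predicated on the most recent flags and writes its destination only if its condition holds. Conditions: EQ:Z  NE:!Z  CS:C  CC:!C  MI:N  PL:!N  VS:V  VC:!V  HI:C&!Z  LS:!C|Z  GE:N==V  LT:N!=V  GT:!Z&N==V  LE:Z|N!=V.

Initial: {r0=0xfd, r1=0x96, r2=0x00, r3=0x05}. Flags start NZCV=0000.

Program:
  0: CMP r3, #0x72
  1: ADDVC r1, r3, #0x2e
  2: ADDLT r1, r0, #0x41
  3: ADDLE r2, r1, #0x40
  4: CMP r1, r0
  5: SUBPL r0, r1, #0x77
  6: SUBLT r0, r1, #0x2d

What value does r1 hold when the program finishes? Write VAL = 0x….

VAL = 0x3e

0: ✓ CMP  NZCV=1000
1: ✓ ADDVC  r1←0x33
2: ✓ ADDLT  r1←0x3e
3: ✓ ADDLE  r2←0x7e
4: ✓ CMP  NZCV=0000
5: ✓ SUBPL  r0←0xc7
6: · SUBLT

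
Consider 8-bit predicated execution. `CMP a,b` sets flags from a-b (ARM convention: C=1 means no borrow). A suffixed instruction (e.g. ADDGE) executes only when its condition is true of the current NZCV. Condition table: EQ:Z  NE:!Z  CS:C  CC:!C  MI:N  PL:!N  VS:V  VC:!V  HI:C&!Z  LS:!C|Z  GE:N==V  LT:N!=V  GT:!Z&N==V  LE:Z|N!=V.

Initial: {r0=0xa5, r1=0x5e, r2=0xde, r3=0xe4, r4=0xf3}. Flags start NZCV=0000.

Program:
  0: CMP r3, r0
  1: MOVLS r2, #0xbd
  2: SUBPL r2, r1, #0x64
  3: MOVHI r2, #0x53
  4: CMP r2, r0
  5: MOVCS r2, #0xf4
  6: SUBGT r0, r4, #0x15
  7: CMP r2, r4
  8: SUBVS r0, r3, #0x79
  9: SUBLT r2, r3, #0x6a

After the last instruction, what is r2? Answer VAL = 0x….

VAL = 0x53

0: ✓ CMP  NZCV=0010
1: · MOVLS
2: ✓ SUBPL  r2←0xfa
3: ✓ MOVHI  r2←0x53
4: ✓ CMP  NZCV=1001
5: · MOVCS
6: ✓ SUBGT  r0←0xde
7: ✓ CMP  NZCV=0000
8: · SUBVS
9: · SUBLT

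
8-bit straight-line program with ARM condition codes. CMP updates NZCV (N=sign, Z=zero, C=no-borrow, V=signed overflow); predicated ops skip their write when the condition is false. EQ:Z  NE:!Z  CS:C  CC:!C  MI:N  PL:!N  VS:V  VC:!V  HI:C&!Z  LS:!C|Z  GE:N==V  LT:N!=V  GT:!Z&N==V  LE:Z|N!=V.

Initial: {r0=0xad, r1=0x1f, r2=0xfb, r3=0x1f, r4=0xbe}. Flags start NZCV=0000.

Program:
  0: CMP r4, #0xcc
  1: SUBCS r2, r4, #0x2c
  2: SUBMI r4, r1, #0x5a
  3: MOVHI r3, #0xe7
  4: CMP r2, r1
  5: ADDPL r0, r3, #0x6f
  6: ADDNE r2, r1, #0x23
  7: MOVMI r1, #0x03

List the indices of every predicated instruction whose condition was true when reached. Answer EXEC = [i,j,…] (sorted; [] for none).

0: ✓ CMP  NZCV=1000
1: · SUBCS
2: ✓ SUBMI  r4←0xc5
3: · MOVHI
4: ✓ CMP  NZCV=1010
5: · ADDPL
6: ✓ ADDNE  r2←0x42
7: ✓ MOVMI  r1←0x03

EXEC = [2,6,7]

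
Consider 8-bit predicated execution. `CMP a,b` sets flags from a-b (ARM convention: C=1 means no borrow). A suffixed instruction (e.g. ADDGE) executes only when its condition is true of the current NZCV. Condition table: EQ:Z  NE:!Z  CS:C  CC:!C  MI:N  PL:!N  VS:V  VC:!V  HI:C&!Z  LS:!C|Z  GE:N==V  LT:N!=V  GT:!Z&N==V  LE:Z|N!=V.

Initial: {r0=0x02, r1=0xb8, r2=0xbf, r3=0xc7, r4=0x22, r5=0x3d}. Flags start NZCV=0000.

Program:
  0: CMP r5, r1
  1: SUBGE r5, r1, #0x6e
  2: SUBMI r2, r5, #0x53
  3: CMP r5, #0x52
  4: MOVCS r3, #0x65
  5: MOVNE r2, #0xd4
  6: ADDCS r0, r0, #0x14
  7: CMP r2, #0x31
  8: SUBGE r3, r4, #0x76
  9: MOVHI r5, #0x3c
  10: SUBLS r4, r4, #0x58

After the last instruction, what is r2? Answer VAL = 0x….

VAL = 0xd4

[0] flags=1001 → (cmp)
[1] flags=1001 GE?T → r5=0x4a
[2] flags=1001 MI?T → r2=0xf7
[3] flags=1000 → (cmp)
[4] flags=1000 CS?F → skip
[5] flags=1000 NE?T → r2=0xd4
[6] flags=1000 CS?F → skip
[7] flags=1010 → (cmp)
[8] flags=1010 GE?F → skip
[9] flags=1010 HI?T → r5=0x3c
[10] flags=1010 LS?F → skip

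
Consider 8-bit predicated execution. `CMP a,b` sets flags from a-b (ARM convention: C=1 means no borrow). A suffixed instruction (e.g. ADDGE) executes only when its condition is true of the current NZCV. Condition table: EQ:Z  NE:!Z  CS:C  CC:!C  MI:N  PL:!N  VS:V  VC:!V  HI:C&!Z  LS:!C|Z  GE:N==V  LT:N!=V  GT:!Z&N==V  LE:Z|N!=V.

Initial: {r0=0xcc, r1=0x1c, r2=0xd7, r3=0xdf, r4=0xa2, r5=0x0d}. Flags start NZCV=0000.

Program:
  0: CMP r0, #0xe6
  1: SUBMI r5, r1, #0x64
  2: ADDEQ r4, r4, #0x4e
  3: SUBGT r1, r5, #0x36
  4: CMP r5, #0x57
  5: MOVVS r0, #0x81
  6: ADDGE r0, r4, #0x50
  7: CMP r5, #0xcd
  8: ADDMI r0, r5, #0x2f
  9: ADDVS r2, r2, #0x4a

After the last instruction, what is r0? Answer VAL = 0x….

0: ✓ CMP  NZCV=1000
1: ✓ SUBMI  r5←0xb8
2: · ADDEQ
3: · SUBGT
4: ✓ CMP  NZCV=0011
5: ✓ MOVVS  r0←0x81
6: · ADDGE
7: ✓ CMP  NZCV=1000
8: ✓ ADDMI  r0←0xe7
9: · ADDVS

VAL = 0xe7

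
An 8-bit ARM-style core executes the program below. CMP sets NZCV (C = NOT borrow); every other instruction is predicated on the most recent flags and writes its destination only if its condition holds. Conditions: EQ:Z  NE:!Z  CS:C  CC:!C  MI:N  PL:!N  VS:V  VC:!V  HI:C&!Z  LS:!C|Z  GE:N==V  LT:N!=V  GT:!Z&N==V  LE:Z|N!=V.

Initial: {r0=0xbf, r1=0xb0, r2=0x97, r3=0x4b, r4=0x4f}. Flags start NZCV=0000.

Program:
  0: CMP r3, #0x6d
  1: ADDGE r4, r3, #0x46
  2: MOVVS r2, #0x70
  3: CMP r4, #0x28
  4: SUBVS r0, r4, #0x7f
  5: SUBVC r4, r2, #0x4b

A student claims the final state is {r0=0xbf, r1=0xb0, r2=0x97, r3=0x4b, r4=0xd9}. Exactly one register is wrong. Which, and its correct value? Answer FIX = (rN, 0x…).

[0] flags=1000 → (cmp)
[1] flags=1000 GE?F → skip
[2] flags=1000 VS?F → skip
[3] flags=0010 → (cmp)
[4] flags=0010 VS?F → skip
[5] flags=0010 VC?T → r4=0x4c

FIX = (r4, 0x4c)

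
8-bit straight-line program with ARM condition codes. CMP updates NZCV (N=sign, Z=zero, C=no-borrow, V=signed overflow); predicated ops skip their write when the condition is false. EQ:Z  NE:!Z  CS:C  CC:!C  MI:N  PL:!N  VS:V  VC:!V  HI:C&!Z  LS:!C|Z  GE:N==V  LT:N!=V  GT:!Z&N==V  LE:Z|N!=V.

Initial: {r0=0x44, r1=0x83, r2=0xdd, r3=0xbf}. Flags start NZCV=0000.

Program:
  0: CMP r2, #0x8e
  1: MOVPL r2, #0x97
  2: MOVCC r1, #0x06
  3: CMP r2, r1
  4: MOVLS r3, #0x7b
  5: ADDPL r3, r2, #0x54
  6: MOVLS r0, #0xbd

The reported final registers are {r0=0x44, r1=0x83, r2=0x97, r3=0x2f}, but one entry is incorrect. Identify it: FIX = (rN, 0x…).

[0] flags=0010 → (cmp)
[1] flags=0010 PL?T → r2=0x97
[2] flags=0010 CC?F → skip
[3] flags=0010 → (cmp)
[4] flags=0010 LS?F → skip
[5] flags=0010 PL?T → r3=0xeb
[6] flags=0010 LS?F → skip

FIX = (r3, 0xeb)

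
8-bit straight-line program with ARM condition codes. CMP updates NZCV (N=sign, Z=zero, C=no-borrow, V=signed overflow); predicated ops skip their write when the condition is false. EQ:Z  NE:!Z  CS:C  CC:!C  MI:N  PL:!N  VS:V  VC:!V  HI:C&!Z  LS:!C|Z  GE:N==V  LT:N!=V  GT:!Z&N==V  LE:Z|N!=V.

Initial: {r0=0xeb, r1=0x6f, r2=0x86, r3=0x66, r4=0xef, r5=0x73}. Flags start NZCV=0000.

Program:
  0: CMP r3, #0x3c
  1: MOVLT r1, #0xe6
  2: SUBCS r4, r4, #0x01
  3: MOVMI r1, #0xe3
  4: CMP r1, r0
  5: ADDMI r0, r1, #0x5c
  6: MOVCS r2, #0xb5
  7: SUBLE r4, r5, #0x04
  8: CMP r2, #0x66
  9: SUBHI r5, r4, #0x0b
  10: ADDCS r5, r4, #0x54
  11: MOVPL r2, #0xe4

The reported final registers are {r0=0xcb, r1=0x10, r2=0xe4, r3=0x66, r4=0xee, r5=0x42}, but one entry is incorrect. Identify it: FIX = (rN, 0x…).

FIX = (r1, 0x6f)

0: ✓ CMP  NZCV=0010
1: · MOVLT
2: ✓ SUBCS  r4←0xee
3: · MOVMI
4: ✓ CMP  NZCV=1001
5: ✓ ADDMI  r0←0xcb
6: · MOVCS
7: · SUBLE
8: ✓ CMP  NZCV=0011
9: ✓ SUBHI  r5←0xe3
10: ✓ ADDCS  r5←0x42
11: ✓ MOVPL  r2←0xe4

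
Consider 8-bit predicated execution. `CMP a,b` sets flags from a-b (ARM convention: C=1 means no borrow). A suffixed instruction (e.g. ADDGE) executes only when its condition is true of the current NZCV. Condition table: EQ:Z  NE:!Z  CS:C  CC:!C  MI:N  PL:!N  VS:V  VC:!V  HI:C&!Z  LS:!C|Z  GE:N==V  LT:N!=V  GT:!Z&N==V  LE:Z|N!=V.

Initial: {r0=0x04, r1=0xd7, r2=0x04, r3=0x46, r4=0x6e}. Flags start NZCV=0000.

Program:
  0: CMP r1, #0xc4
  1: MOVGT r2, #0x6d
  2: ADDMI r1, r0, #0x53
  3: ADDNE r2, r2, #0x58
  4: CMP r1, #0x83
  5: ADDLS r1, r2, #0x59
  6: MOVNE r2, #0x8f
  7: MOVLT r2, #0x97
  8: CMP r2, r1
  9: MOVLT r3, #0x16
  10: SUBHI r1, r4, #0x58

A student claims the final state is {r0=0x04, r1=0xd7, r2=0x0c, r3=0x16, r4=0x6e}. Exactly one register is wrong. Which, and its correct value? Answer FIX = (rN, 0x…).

FIX = (r2, 0x8f)

[0] flags=0010 → (cmp)
[1] flags=0010 GT?T → r2=0x6d
[2] flags=0010 MI?F → skip
[3] flags=0010 NE?T → r2=0xc5
[4] flags=0010 → (cmp)
[5] flags=0010 LS?F → skip
[6] flags=0010 NE?T → r2=0x8f
[7] flags=0010 LT?F → skip
[8] flags=1000 → (cmp)
[9] flags=1000 LT?T → r3=0x16
[10] flags=1000 HI?F → skip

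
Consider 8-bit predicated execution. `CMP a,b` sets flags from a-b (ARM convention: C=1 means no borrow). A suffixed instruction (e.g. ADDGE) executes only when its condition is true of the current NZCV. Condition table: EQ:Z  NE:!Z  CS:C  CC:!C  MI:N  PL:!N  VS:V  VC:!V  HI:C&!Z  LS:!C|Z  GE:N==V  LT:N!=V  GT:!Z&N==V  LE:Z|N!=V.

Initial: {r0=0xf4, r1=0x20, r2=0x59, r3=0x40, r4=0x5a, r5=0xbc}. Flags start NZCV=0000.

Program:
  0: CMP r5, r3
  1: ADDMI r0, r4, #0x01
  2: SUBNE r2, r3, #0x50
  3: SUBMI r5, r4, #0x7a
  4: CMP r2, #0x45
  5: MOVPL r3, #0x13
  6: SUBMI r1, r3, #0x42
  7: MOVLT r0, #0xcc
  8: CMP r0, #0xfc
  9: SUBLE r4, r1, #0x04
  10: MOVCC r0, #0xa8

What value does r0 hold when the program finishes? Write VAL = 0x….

VAL = 0xa8

[0] flags=0011 → (cmp)
[1] flags=0011 MI?F → skip
[2] flags=0011 NE?T → r2=0xf0
[3] flags=0011 MI?F → skip
[4] flags=1010 → (cmp)
[5] flags=1010 PL?F → skip
[6] flags=1010 MI?T → r1=0xfe
[7] flags=1010 LT?T → r0=0xcc
[8] flags=1000 → (cmp)
[9] flags=1000 LE?T → r4=0xfa
[10] flags=1000 CC?T → r0=0xa8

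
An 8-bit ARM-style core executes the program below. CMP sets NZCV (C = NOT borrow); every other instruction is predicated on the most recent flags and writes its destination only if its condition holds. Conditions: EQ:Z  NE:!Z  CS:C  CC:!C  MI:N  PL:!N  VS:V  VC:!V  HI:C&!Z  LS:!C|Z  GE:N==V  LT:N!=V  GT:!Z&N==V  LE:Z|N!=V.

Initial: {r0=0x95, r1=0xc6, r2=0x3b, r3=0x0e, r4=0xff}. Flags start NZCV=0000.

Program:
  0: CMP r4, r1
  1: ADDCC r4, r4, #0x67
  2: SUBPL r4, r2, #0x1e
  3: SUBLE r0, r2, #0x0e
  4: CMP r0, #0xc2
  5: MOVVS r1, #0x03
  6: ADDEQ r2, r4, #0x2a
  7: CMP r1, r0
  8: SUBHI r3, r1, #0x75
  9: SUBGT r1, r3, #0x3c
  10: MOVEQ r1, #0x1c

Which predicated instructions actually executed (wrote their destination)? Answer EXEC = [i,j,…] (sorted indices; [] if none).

[0] flags=0010 → (cmp)
[1] flags=0010 CC?F → skip
[2] flags=0010 PL?T → r4=0x1d
[3] flags=0010 LE?F → skip
[4] flags=1000 → (cmp)
[5] flags=1000 VS?F → skip
[6] flags=1000 EQ?F → skip
[7] flags=0010 → (cmp)
[8] flags=0010 HI?T → r3=0x51
[9] flags=0010 GT?T → r1=0x15
[10] flags=0010 EQ?F → skip

EXEC = [2,8,9]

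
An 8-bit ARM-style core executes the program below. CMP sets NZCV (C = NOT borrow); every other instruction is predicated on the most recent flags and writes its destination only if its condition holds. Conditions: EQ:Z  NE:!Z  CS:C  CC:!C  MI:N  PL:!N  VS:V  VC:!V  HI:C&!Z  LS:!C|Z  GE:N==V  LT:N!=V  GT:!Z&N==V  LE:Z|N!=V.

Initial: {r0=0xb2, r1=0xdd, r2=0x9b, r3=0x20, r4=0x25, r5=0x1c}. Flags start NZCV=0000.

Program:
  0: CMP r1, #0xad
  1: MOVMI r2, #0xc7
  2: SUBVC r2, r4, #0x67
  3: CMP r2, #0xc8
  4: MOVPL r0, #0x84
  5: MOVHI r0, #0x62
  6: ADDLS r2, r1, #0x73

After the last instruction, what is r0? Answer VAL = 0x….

VAL = 0xb2

[0] flags=0010 → (cmp)
[1] flags=0010 MI?F → skip
[2] flags=0010 VC?T → r2=0xbe
[3] flags=1000 → (cmp)
[4] flags=1000 PL?F → skip
[5] flags=1000 HI?F → skip
[6] flags=1000 LS?T → r2=0x50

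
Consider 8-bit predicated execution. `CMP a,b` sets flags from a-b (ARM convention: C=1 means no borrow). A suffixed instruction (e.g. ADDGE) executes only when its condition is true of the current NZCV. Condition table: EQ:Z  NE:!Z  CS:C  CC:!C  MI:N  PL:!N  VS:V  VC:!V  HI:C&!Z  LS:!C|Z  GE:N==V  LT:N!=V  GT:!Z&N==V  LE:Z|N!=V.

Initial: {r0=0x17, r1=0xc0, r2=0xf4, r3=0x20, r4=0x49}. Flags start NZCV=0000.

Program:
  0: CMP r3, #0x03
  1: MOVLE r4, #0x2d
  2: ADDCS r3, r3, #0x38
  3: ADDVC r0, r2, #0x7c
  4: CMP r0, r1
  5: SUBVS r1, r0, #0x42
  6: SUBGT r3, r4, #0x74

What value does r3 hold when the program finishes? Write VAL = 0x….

0: ✓ CMP  NZCV=0010
1: · MOVLE
2: ✓ ADDCS  r3←0x58
3: ✓ ADDVC  r0←0x70
4: ✓ CMP  NZCV=1001
5: ✓ SUBVS  r1←0x2e
6: ✓ SUBGT  r3←0xd5

VAL = 0xd5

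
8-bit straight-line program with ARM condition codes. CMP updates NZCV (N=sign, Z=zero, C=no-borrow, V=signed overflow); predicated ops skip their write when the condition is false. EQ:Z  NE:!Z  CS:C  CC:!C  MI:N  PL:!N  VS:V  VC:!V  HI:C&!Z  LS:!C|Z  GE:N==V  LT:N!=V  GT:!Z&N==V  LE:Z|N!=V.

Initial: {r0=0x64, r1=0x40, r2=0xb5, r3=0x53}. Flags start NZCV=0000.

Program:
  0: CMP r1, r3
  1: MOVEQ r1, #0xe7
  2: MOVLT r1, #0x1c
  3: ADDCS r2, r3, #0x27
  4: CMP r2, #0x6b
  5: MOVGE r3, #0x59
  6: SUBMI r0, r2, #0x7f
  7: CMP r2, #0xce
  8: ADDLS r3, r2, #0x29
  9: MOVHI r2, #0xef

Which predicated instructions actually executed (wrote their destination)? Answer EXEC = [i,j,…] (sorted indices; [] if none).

0: ✓ CMP  NZCV=1000
1: · MOVEQ
2: ✓ MOVLT  r1←0x1c
3: · ADDCS
4: ✓ CMP  NZCV=0011
5: · MOVGE
6: · SUBMI
7: ✓ CMP  NZCV=1000
8: ✓ ADDLS  r3←0xde
9: · MOVHI

EXEC = [2,8]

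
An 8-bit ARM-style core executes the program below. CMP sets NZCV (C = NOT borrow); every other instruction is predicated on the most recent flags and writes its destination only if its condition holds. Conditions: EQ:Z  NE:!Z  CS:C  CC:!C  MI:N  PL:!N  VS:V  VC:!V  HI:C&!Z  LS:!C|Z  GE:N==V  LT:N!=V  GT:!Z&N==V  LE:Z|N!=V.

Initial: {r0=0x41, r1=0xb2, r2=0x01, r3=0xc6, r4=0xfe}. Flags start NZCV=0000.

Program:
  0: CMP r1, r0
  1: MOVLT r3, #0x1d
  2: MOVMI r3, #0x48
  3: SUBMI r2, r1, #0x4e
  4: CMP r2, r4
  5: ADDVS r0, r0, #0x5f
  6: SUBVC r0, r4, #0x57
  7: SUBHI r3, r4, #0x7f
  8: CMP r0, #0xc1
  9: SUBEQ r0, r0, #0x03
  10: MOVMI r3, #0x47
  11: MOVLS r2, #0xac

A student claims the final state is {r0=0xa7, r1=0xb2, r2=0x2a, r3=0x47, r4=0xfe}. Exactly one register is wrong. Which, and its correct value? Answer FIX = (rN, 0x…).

FIX = (r2, 0xac)

0: ✓ CMP  NZCV=0011
1: ✓ MOVLT  r3←0x1d
2: · MOVMI
3: · SUBMI
4: ✓ CMP  NZCV=0000
5: · ADDVS
6: ✓ SUBVC  r0←0xa7
7: · SUBHI
8: ✓ CMP  NZCV=1000
9: · SUBEQ
10: ✓ MOVMI  r3←0x47
11: ✓ MOVLS  r2←0xac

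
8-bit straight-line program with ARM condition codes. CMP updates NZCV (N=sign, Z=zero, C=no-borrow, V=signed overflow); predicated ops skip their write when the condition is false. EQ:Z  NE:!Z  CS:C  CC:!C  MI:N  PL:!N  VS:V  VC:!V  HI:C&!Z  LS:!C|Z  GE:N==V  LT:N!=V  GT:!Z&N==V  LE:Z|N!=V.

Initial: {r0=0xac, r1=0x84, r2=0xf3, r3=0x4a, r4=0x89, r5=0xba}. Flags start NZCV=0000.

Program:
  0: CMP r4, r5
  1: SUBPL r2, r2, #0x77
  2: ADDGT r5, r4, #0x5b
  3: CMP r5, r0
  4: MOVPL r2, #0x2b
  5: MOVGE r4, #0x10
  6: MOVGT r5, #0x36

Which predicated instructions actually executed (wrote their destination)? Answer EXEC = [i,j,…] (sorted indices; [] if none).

EXEC = [4,5,6]

[0] flags=1000 → (cmp)
[1] flags=1000 PL?F → skip
[2] flags=1000 GT?F → skip
[3] flags=0010 → (cmp)
[4] flags=0010 PL?T → r2=0x2b
[5] flags=0010 GE?T → r4=0x10
[6] flags=0010 GT?T → r5=0x36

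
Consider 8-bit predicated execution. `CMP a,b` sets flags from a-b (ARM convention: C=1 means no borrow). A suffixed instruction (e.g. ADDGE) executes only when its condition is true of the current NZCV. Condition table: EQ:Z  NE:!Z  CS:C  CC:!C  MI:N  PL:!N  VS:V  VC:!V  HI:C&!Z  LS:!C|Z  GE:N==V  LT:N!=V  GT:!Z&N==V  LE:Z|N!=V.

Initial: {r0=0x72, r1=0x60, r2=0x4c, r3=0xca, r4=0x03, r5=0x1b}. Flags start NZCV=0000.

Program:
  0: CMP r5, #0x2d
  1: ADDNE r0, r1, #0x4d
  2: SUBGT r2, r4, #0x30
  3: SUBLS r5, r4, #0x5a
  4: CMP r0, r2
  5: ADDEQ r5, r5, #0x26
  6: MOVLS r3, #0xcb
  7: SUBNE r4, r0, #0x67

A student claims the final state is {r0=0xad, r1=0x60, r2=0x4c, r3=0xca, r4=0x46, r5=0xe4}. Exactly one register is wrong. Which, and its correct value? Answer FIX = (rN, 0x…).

[0] flags=1000 → (cmp)
[1] flags=1000 NE?T → r0=0xad
[2] flags=1000 GT?F → skip
[3] flags=1000 LS?T → r5=0xa9
[4] flags=0011 → (cmp)
[5] flags=0011 EQ?F → skip
[6] flags=0011 LS?F → skip
[7] flags=0011 NE?T → r4=0x46

FIX = (r5, 0xa9)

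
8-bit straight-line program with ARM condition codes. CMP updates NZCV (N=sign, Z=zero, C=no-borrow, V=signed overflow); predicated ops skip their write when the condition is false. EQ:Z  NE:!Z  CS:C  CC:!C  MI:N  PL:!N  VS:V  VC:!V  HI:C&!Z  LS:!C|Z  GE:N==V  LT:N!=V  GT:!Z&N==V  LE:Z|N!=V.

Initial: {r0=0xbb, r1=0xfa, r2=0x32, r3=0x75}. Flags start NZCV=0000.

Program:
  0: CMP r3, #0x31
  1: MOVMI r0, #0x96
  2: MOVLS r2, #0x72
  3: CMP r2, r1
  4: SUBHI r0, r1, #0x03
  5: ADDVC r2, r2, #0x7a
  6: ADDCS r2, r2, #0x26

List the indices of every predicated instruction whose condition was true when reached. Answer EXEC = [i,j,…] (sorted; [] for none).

[0] flags=0010 → (cmp)
[1] flags=0010 MI?F → skip
[2] flags=0010 LS?F → skip
[3] flags=0000 → (cmp)
[4] flags=0000 HI?F → skip
[5] flags=0000 VC?T → r2=0xac
[6] flags=0000 CS?F → skip

EXEC = [5]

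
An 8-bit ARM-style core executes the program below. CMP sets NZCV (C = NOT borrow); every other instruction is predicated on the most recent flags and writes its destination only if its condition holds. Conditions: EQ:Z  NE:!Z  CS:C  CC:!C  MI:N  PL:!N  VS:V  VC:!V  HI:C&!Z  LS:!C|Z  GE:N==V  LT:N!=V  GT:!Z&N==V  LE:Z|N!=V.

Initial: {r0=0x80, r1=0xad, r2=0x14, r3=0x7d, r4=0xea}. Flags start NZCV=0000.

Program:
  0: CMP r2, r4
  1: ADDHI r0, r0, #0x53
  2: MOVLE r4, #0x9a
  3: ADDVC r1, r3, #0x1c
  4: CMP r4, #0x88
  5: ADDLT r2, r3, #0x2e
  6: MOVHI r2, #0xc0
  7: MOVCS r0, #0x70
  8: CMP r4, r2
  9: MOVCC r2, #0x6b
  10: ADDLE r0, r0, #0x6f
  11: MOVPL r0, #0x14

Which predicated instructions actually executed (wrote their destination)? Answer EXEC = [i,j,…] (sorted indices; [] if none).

[0] flags=0000 → (cmp)
[1] flags=0000 HI?F → skip
[2] flags=0000 LE?F → skip
[3] flags=0000 VC?T → r1=0x99
[4] flags=0010 → (cmp)
[5] flags=0010 LT?F → skip
[6] flags=0010 HI?T → r2=0xc0
[7] flags=0010 CS?T → r0=0x70
[8] flags=0010 → (cmp)
[9] flags=0010 CC?F → skip
[10] flags=0010 LE?F → skip
[11] flags=0010 PL?T → r0=0x14

EXEC = [3,6,7,11]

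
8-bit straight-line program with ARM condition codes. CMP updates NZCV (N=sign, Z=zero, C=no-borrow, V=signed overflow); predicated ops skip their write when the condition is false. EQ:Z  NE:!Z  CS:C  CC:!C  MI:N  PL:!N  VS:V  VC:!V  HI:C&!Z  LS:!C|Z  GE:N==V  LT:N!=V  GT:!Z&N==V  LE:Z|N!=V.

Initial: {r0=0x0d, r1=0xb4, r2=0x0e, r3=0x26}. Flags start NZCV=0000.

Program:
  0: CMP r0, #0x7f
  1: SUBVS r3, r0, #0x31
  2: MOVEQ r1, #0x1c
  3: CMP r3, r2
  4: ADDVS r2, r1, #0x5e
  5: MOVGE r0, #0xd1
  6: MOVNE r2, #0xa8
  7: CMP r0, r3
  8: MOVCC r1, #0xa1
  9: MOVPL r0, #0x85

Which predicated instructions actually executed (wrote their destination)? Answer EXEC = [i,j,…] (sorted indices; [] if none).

EXEC = [5,6]

[0] flags=1000 → (cmp)
[1] flags=1000 VS?F → skip
[2] flags=1000 EQ?F → skip
[3] flags=0010 → (cmp)
[4] flags=0010 VS?F → skip
[5] flags=0010 GE?T → r0=0xd1
[6] flags=0010 NE?T → r2=0xa8
[7] flags=1010 → (cmp)
[8] flags=1010 CC?F → skip
[9] flags=1010 PL?F → skip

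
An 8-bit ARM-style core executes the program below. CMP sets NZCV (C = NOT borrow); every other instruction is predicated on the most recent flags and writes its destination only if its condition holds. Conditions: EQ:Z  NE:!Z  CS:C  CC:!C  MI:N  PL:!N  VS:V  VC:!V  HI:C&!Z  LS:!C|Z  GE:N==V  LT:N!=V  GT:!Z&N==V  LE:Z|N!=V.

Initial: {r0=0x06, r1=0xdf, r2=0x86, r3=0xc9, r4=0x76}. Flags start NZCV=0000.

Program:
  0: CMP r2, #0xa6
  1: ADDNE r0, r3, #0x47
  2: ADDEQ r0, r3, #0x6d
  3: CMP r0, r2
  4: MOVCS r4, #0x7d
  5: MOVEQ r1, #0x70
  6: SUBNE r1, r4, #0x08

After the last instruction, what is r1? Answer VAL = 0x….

VAL = 0x6e

0: ✓ CMP  NZCV=1000
1: ✓ ADDNE  r0←0x10
2: · ADDEQ
3: ✓ CMP  NZCV=1001
4: · MOVCS
5: · MOVEQ
6: ✓ SUBNE  r1←0x6e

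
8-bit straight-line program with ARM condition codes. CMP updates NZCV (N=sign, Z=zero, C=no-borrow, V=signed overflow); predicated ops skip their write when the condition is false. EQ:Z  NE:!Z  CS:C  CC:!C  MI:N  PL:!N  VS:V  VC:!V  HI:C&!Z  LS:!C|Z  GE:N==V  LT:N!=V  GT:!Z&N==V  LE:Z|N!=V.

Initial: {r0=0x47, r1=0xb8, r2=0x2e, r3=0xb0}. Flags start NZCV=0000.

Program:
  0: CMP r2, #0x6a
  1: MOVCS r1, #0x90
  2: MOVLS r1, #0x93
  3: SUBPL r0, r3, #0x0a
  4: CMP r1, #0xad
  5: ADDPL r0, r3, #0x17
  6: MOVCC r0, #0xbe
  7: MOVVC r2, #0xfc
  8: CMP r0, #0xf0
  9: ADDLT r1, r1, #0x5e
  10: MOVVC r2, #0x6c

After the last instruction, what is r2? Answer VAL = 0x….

[0] flags=1000 → (cmp)
[1] flags=1000 CS?F → skip
[2] flags=1000 LS?T → r1=0x93
[3] flags=1000 PL?F → skip
[4] flags=1000 → (cmp)
[5] flags=1000 PL?F → skip
[6] flags=1000 CC?T → r0=0xbe
[7] flags=1000 VC?T → r2=0xfc
[8] flags=1000 → (cmp)
[9] flags=1000 LT?T → r1=0xf1
[10] flags=1000 VC?T → r2=0x6c

VAL = 0x6c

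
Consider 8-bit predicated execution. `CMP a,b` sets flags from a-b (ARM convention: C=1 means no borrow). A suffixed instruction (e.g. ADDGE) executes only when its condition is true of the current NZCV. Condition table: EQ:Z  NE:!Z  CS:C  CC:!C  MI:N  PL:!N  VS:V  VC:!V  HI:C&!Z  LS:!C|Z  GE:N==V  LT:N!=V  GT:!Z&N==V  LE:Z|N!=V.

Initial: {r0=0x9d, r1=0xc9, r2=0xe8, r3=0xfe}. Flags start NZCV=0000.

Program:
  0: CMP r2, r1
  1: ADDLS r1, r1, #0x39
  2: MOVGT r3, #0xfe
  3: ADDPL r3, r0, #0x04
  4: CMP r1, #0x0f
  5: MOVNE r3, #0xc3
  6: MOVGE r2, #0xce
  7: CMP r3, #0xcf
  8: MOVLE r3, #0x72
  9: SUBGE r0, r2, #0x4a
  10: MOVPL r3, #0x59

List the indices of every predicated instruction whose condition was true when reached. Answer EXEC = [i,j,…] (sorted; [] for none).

EXEC = [2,3,5,8]

0: ✓ CMP  NZCV=0010
1: · ADDLS
2: ✓ MOVGT  r3←0xfe
3: ✓ ADDPL  r3←0xa1
4: ✓ CMP  NZCV=1010
5: ✓ MOVNE  r3←0xc3
6: · MOVGE
7: ✓ CMP  NZCV=1000
8: ✓ MOVLE  r3←0x72
9: · SUBGE
10: · MOVPL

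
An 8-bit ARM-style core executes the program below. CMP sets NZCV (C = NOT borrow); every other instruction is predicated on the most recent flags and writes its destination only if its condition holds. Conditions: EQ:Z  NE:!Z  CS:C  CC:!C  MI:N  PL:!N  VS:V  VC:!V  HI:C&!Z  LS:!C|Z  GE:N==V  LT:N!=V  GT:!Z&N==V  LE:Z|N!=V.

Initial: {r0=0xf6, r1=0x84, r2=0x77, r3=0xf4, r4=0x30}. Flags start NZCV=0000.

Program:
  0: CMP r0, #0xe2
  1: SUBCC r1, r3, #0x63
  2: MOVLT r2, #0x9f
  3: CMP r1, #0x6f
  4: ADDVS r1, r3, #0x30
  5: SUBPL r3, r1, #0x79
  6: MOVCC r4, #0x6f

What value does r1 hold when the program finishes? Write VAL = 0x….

VAL = 0x24

[0] flags=0010 → (cmp)
[1] flags=0010 CC?F → skip
[2] flags=0010 LT?F → skip
[3] flags=0011 → (cmp)
[4] flags=0011 VS?T → r1=0x24
[5] flags=0011 PL?T → r3=0xab
[6] flags=0011 CC?F → skip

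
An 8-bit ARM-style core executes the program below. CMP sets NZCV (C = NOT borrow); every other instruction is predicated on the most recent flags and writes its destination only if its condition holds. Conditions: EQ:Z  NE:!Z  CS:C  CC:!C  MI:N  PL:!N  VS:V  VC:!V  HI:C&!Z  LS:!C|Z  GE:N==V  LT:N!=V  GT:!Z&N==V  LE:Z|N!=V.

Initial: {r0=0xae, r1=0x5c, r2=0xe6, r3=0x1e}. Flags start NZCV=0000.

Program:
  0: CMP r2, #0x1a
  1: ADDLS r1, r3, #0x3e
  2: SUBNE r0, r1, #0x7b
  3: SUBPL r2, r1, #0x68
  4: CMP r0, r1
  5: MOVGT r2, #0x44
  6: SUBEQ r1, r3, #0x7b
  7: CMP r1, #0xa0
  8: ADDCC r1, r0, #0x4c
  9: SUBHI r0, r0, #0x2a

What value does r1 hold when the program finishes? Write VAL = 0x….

0: ✓ CMP  NZCV=1010
1: · ADDLS
2: ✓ SUBNE  r0←0xe1
3: · SUBPL
4: ✓ CMP  NZCV=1010
5: · MOVGT
6: · SUBEQ
7: ✓ CMP  NZCV=1001
8: ✓ ADDCC  r1←0x2d
9: · SUBHI

VAL = 0x2d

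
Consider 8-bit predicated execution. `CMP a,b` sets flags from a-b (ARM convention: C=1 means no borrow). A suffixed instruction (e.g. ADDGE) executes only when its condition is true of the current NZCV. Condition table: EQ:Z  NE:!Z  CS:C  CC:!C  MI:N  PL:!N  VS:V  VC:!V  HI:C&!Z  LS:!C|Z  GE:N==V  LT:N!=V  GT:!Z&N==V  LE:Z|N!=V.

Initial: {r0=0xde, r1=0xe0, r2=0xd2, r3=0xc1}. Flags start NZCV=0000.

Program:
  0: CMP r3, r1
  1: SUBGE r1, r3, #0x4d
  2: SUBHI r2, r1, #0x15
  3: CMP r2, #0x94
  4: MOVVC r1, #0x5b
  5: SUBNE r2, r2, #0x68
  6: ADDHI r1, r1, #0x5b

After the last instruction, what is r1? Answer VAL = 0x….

VAL = 0xb6

0: ✓ CMP  NZCV=1000
1: · SUBGE
2: · SUBHI
3: ✓ CMP  NZCV=0010
4: ✓ MOVVC  r1←0x5b
5: ✓ SUBNE  r2←0x6a
6: ✓ ADDHI  r1←0xb6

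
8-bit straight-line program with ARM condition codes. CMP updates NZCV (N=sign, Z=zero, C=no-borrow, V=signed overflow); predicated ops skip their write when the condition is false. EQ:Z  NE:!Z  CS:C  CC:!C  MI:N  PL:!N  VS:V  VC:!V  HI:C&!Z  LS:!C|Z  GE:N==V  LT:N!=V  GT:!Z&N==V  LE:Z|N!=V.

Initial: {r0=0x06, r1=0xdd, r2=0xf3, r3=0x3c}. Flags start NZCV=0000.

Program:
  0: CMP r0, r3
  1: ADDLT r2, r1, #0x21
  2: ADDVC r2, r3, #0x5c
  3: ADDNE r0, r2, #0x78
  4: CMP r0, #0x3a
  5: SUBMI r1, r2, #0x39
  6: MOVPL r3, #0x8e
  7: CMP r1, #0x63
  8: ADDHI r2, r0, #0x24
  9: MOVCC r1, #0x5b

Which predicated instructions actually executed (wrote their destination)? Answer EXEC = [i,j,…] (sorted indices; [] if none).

[0] flags=1000 → (cmp)
[1] flags=1000 LT?T → r2=0xfe
[2] flags=1000 VC?T → r2=0x98
[3] flags=1000 NE?T → r0=0x10
[4] flags=1000 → (cmp)
[5] flags=1000 MI?T → r1=0x5f
[6] flags=1000 PL?F → skip
[7] flags=1000 → (cmp)
[8] flags=1000 HI?F → skip
[9] flags=1000 CC?T → r1=0x5b

EXEC = [1,2,3,5,9]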